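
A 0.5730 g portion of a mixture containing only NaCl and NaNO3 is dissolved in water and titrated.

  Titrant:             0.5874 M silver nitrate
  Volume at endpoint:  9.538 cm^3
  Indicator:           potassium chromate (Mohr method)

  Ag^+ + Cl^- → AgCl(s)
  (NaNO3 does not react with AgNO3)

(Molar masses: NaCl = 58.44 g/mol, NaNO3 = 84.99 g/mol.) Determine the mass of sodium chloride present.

0.3274 g

n(AgNO3) = 0.009538 × 0.5874 = 5.603 × 10^-3 mol
Let x = n(NaCl), y = n(NaNO3).
Titrant: 1x = 5.603 × 10^-3;  mass: 58.44x + 84.99y = 0.5730
Solving, x = 5.603 × 10^-3 mol, y = 2.890 × 10^-3 mol
mass of NaCl = 5.603 × 10^-3 × 58.44 = 0.3274 g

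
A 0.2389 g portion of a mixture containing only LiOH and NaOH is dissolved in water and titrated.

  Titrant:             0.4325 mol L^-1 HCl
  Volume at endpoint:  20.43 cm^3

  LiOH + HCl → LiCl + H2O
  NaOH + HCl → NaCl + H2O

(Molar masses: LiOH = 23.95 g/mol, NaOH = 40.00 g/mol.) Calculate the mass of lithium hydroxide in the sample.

n(HCl) = 0.02043 × 0.4325 = 8.836 × 10^-3 mol
Let x = n(LiOH), y = n(NaOH).
Titrant: 1x + 1y = 8.836 × 10^-3;  mass: 23.95x + 40.00y = 0.2389
Solving, x = 7.136 × 10^-3 mol, y = 1.700 × 10^-3 mol
mass of LiOH = 7.136 × 10^-3 × 23.95 = 0.1709 g

0.1709 g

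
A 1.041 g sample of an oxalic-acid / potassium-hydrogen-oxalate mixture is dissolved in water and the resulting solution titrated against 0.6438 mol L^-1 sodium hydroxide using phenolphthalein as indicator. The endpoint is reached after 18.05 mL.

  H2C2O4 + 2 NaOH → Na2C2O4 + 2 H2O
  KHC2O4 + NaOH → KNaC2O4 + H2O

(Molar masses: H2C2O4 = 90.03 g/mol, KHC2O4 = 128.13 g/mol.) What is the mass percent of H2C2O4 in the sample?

n(NaOH) = 0.01805 × 0.6438 = 0.01162 mol
Let x = n(H2C2O4), y = n(KHC2O4).
Titrant: 2x + 1y = 0.01162;  mass: 90.03x + 128.13y = 1.041
Solving, x = 2.695 × 10^-3 mol, y = 6.231 × 10^-3 mol
mass of H2C2O4 = 2.695 × 10^-3 × 90.03 = 0.2426 g
% H2C2O4 = 0.2426 / 1.041 × 100 = 23.31 %

23.31 %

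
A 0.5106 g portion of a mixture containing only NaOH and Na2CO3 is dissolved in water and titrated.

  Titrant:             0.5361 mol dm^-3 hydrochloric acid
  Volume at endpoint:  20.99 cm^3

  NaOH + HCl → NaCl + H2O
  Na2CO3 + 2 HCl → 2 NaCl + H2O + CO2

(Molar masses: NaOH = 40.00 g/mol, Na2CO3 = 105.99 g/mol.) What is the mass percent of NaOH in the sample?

51.69 %

n(HCl) = 0.02099 × 0.5361 = 0.01125 mol
Let x = n(NaOH), y = n(Na2CO3).
Titrant: 1x + 2y = 0.01125;  mass: 40.00x + 105.99y = 0.5106
Solving, x = 6.598 × 10^-3 mol, y = 2.327 × 10^-3 mol
mass of NaOH = 6.598 × 10^-3 × 40.00 = 0.2639 g
% NaOH = 0.2639 / 0.5106 × 100 = 51.69 %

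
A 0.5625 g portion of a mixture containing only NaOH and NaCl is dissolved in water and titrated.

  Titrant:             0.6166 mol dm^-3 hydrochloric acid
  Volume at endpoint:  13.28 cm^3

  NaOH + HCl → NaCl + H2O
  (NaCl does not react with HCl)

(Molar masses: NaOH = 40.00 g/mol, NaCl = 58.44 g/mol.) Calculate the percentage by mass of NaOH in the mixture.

58.23 %

n(HCl) = 0.01328 × 0.6166 = 8.188 × 10^-3 mol
Let x = n(NaOH), y = n(NaCl).
Titrant: 1x = 8.188 × 10^-3;  mass: 40.00x + 58.44y = 0.5625
Solving, x = 8.188 × 10^-3 mol, y = 4.021 × 10^-3 mol
mass of NaOH = 8.188 × 10^-3 × 40.00 = 0.3275 g
% NaOH = 0.3275 / 0.5625 × 100 = 58.23 %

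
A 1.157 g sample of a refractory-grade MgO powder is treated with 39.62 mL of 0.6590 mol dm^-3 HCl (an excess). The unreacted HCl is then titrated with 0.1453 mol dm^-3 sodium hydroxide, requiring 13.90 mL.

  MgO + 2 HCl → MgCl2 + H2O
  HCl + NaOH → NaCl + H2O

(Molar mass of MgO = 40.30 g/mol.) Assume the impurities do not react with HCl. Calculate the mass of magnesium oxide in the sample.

0.4854 g

n(HCl) added = 0.03962 × 0.6590 = 0.02611 mol
n(NaOH) used in back-titration = 0.01390 × 0.1453 = 2.020 × 10^-3 mol
n(HCl) left over = 2.020 × 10^-3 mol (1:1 ratio)
n(HCl) consumed by analyte = 0.02611 − 2.020 × 10^-3 = 0.02409 mol
From the 1:2 ratio, n(MgO) = 1/2 × 0.02409 = 0.01204 mol
mass of MgO = 0.01204 × 40.30 = 0.4854 g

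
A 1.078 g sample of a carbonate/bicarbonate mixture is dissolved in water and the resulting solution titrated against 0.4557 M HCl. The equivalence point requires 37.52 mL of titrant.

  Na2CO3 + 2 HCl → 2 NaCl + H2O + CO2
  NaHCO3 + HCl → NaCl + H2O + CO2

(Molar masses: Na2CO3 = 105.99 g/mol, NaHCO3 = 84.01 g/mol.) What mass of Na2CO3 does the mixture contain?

n(HCl) = 0.03752 × 0.4557 = 0.01710 mol
Let x = n(Na2CO3), y = n(NaHCO3).
Titrant: 2x + 1y = 0.01710;  mass: 105.99x + 84.01y = 1.078
Solving, x = 5.778 × 10^-3 mol, y = 5.542 × 10^-3 mol
mass of Na2CO3 = 5.778 × 10^-3 × 105.99 = 0.6124 g

0.6124 g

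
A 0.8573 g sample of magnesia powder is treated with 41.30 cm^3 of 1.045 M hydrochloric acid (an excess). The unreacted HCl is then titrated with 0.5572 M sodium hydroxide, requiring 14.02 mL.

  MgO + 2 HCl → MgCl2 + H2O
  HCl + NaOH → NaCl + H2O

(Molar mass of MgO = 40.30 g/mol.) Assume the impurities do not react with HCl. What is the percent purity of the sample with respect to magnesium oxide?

n(HCl) added = 0.04130 × 1.045 = 0.04316 mol
n(NaOH) used in back-titration = 0.01402 × 0.5572 = 7.812 × 10^-3 mol
n(HCl) left over = 7.812 × 10^-3 mol (1:1 ratio)
n(HCl) consumed by analyte = 0.04316 − 7.812 × 10^-3 = 0.03535 mol
From the 1:2 ratio, n(MgO) = 1/2 × 0.03535 = 0.01767 mol
mass of MgO = 0.01767 × 40.30 = 0.7122 g
% MgO = 0.7122 / 0.8573 × 100 = 83.08 %

83.08 %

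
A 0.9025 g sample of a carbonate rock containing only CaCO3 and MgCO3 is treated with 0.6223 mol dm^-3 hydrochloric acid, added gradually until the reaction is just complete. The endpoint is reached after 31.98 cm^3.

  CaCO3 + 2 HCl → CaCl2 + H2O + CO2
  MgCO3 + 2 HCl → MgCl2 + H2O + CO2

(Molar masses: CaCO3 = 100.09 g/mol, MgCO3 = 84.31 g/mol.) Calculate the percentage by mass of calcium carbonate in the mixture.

n(HCl) = 0.03198 × 0.6223 = 0.01990 mol
Let x = n(CaCO3), y = n(MgCO3).
Titrant: 2x + 2y = 0.01990;  mass: 100.09x + 84.31y = 0.9025
Solving, x = 4.028 × 10^-3 mol, y = 5.922 × 10^-3 mol
mass of CaCO3 = 4.028 × 10^-3 × 100.09 = 0.4032 g
% CaCO3 = 0.4032 / 0.9025 × 100 = 44.68 %

44.68 %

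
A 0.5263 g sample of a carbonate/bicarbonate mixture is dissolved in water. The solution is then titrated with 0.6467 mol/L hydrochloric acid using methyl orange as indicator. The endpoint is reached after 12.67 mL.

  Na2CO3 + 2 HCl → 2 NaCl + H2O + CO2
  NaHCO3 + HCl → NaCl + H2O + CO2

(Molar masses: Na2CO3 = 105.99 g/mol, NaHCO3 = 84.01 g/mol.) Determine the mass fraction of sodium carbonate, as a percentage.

52.61 %

n(HCl) = 0.01267 × 0.6467 = 8.194 × 10^-3 mol
Let x = n(Na2CO3), y = n(NaHCO3).
Titrant: 2x + 1y = 8.194 × 10^-3;  mass: 105.99x + 84.01y = 0.5263
Solving, x = 2.612 × 10^-3 mol, y = 2.969 × 10^-3 mol
mass of Na2CO3 = 2.612 × 10^-3 × 105.99 = 0.2769 g
% Na2CO3 = 0.2769 / 0.5263 × 100 = 52.61 %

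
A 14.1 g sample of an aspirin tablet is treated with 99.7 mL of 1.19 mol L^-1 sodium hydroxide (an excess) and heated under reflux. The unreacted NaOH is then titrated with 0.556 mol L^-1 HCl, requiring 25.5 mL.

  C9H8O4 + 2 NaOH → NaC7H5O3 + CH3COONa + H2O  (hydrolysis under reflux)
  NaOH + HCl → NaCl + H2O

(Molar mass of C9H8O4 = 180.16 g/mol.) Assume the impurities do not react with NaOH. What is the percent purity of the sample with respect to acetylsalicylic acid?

66.7 %

n(NaOH) added = 0.0997 × 1.19 = 0.119 mol
n(HCl) used in back-titration = 0.0255 × 0.556 = 0.0142 mol
n(NaOH) left over = 0.0142 mol (1:1 ratio)
n(NaOH) consumed by analyte = 0.119 − 0.0142 = 0.104 mol
From the 1:2 ratio, n(C9H8O4) = 1/2 × 0.104 = 0.0522 mol
mass of C9H8O4 = 0.0522 × 180.16 = 9.41 g
% C9H8O4 = 9.41 / 14.1 × 100 = 66.7 %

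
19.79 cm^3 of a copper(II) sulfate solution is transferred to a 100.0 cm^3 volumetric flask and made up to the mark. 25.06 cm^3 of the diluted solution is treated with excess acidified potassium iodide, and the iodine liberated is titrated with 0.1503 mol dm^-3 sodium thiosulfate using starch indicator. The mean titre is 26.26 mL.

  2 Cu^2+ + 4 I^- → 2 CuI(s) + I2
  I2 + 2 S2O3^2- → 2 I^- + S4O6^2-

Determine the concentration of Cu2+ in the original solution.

n(S2O3^2-) = 0.02626 × 0.1503 = 3.947 × 10^-3 mol
n(I2) = n(S2O3^2-)/2 = 1.973 × 10^-3 mol
From the 2:1 ratio, n(Cu2+) in the aliquot = 2/1 × 1.973 × 10^-3 = 3.947 × 10^-3 mol
[Cu2+]_dilute = 3.947 × 10^-3 / 0.02506 = 0.1575 mol/L
[Cu2+]_original = 0.1575 × 100.0/19.79 = 0.7958 mol/L

0.7958 mol/L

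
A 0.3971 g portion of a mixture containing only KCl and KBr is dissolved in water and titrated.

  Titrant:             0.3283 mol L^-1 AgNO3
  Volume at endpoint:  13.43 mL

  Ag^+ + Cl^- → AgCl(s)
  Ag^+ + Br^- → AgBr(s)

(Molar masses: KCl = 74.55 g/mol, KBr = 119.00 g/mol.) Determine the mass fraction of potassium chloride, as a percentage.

n(AgNO3) = 0.01343 × 0.3283 = 4.409 × 10^-3 mol
Let x = n(KCl), y = n(KBr).
Titrant: 1x + 1y = 4.409 × 10^-3;  mass: 74.55x + 119.00y = 0.3971
Solving, x = 2.870 × 10^-3 mol, y = 1.539 × 10^-3 mol
mass of KCl = 2.870 × 10^-3 × 74.55 = 0.2140 g
% KCl = 0.2140 / 0.3971 × 100 = 53.88 %

53.88 %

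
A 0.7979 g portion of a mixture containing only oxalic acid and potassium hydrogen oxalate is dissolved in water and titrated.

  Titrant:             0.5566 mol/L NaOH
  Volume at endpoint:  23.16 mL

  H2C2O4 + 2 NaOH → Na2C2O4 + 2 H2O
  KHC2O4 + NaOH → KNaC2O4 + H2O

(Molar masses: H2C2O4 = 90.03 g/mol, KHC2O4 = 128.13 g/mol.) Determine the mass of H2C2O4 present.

0.4624 g

n(NaOH) = 0.02316 × 0.5566 = 0.01289 mol
Let x = n(H2C2O4), y = n(KHC2O4).
Titrant: 2x + 1y = 0.01289;  mass: 90.03x + 128.13y = 0.7979
Solving, x = 5.136 × 10^-3 mol, y = 2.618 × 10^-3 mol
mass of H2C2O4 = 5.136 × 10^-3 × 90.03 = 0.4624 g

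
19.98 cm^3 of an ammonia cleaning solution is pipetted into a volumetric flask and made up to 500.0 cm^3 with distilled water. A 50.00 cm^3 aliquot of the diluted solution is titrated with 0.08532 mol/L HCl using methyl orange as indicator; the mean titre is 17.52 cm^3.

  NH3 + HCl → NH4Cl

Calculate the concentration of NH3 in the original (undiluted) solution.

n(HCl) = 0.01752 × 0.08532 = 1.495 × 10^-3 mol
n(NH3) in the aliquot = 1.495 × 10^-3 mol (1:1 ratio)
[NH3]_dilute = 1.495 × 10^-3 / 0.05000 = 0.02990 mol/L
Dilution factor = 500.0 / 19.98 = 25.03
[NH3]_stock = 0.02990 × 25.03 = 0.7482 mol/L

0.7482 mol/L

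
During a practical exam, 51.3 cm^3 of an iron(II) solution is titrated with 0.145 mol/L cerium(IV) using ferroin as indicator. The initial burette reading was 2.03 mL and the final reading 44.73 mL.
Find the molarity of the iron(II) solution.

Ce^4+ + Fe^2+ → Ce^3+ + Fe^3+
n(Ce4+) = 0.0427 L × 0.145 mol/L = 6.19 × 10^-3 mol
n(Fe2+) = 6.19 × 10^-3 mol (1:1 mole ratio)
[Fe2+] = 6.19 × 10^-3 mol / 0.0513 L = 0.121 mol/L

0.121 mol/L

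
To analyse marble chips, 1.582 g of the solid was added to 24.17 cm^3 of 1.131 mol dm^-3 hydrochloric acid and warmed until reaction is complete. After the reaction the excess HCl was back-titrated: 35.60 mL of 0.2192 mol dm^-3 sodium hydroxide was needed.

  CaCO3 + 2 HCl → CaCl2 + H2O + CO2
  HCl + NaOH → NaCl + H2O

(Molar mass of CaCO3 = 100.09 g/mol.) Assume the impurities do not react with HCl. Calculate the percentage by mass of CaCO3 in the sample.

61.79 %

n(HCl) added = 0.02417 × 1.131 = 0.02734 mol
n(NaOH) used in back-titration = 0.03560 × 0.2192 = 7.804 × 10^-3 mol
n(HCl) left over = 7.804 × 10^-3 mol (1:1 ratio)
n(HCl) consumed by analyte = 0.02734 − 7.804 × 10^-3 = 0.01953 mol
From the 1:2 ratio, n(CaCO3) = 1/2 × 0.01953 = 9.766 × 10^-3 mol
mass of CaCO3 = 9.766 × 10^-3 × 100.09 = 0.9775 g
% CaCO3 = 0.9775 / 1.582 × 100 = 61.79 %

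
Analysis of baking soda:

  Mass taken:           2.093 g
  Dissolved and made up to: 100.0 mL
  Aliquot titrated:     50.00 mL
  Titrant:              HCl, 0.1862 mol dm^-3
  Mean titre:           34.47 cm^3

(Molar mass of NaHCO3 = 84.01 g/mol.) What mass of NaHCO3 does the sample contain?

NaHCO3 + HCl → NaCl + H2O + CO2
n(HCl) per titration = 0.03447 × 0.1862 = 6.418 × 10^-3 mol
n(NaHCO3) in each aliquot = 6.418 × 10^-3 mol (1:1 ratio)
n(NaHCO3) in the whole flask = 6.418 × 10^-3 × 100.0/50.00 = 0.01284 mol
mass of NaHCO3 = 0.01284 × 84.01 = 1.078 g

1.078 g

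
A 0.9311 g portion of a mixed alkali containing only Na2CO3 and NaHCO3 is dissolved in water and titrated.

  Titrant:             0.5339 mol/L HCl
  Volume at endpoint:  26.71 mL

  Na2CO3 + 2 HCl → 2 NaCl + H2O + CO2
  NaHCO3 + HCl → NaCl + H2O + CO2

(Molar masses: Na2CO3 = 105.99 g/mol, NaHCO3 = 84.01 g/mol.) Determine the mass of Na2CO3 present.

0.4561 g

n(HCl) = 0.02671 × 0.5339 = 0.01426 mol
Let x = n(Na2CO3), y = n(NaHCO3).
Titrant: 2x + 1y = 0.01426;  mass: 105.99x + 84.01y = 0.9311
Solving, x = 4.303 × 10^-3 mol, y = 5.654 × 10^-3 mol
mass of Na2CO3 = 4.303 × 10^-3 × 105.99 = 0.4561 g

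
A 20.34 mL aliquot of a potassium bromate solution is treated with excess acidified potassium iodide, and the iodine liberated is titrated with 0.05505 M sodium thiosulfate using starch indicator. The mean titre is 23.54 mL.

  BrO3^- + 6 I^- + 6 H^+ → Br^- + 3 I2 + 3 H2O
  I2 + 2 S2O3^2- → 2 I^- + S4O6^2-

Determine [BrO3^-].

n(S2O3^2-) = 0.02354 × 0.05505 = 1.296 × 10^-3 mol
n(I2) = n(S2O3^2-)/2 = 6.479 × 10^-4 mol
From the 1:3 ratio, n(BrO3^-) in the aliquot = 1/3 × 6.479 × 10^-4 = 2.160 × 10^-4 mol
[BrO3^-] = 2.160 × 10^-4 / 0.02034 = 0.01062 mol/L

0.01062 M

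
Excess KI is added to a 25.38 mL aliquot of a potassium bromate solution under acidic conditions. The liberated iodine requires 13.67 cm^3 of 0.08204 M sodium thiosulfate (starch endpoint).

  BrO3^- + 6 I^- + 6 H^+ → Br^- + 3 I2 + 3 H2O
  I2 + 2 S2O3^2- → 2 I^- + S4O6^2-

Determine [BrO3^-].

n(S2O3^2-) = 0.01367 × 0.08204 = 1.121 × 10^-3 mol
n(I2) = n(S2O3^2-)/2 = 5.607 × 10^-4 mol
From the 1:3 ratio, n(BrO3^-) in the aliquot = 1/3 × 5.607 × 10^-4 = 1.869 × 10^-4 mol
[BrO3^-] = 1.869 × 10^-4 / 0.02538 = 0.007365 mol/L

0.007365 M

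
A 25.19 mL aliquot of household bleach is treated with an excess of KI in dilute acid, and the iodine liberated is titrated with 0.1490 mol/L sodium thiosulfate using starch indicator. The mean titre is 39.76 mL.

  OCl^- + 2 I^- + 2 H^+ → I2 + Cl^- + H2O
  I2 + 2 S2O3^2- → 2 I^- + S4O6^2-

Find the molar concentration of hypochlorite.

0.1176 mol/L

n(S2O3^2-) = 0.03976 × 0.1490 = 5.924 × 10^-3 mol
n(I2) = n(S2O3^2-)/2 = 2.962 × 10^-3 mol
n(OCl^-) in the aliquot = 2.962 × 10^-3 mol (1:1 ratio)
[OCl^-] = 2.962 × 10^-3 / 0.02519 = 0.1176 mol/L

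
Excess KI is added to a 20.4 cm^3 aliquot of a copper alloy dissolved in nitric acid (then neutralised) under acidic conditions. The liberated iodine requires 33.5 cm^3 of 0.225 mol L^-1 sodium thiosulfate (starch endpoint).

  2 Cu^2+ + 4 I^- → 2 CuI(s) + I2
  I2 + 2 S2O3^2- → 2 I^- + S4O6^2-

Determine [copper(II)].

0.369 mol/L

n(S2O3^2-) = 0.0335 × 0.225 = 7.54 × 10^-3 mol
n(I2) = n(S2O3^2-)/2 = 3.77 × 10^-3 mol
From the 2:1 ratio, n(Cu2+) in the aliquot = 2/1 × 3.77 × 10^-3 = 7.54 × 10^-3 mol
[Cu2+] = 7.54 × 10^-3 / 0.0204 = 0.369 mol/L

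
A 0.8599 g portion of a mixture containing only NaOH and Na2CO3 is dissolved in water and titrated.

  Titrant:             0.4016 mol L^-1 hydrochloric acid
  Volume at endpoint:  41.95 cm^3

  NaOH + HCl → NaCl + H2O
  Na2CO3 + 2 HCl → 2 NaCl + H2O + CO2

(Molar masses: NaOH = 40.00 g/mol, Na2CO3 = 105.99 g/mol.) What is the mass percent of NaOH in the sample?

11.78 %

n(HCl) = 0.04195 × 0.4016 = 0.01685 mol
Let x = n(NaOH), y = n(Na2CO3).
Titrant: 1x + 2y = 0.01685;  mass: 40.00x + 105.99y = 0.8599
Solving, x = 2.533 × 10^-3 mol, y = 7.157 × 10^-3 mol
mass of NaOH = 2.533 × 10^-3 × 40.00 = 0.1013 g
% NaOH = 0.1013 / 0.8599 × 100 = 11.78 %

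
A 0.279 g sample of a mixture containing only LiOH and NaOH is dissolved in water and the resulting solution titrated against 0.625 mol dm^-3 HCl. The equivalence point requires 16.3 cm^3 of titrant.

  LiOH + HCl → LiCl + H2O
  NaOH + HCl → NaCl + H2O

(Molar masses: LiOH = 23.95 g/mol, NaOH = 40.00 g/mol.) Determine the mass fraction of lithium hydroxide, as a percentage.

n(HCl) = 0.0163 × 0.625 = 0.0102 mol
Let x = n(LiOH), y = n(NaOH).
Titrant: 1x + 1y = 0.0102;  mass: 23.95x + 40.00y = 0.279
Solving, x = 8.01 × 10^-3 mol, y = 2.18 × 10^-3 mol
mass of LiOH = 8.01 × 10^-3 × 23.95 = 0.192 g
% LiOH = 0.192 / 0.279 × 100 = 68.7 %

68.7 %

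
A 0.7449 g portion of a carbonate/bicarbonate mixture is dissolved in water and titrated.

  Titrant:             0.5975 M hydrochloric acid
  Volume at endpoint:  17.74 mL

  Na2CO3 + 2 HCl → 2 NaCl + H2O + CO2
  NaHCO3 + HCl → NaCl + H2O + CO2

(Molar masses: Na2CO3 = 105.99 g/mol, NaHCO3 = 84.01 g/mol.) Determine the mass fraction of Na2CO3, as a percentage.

33.39 %

n(HCl) = 0.01774 × 0.5975 = 0.01060 mol
Let x = n(Na2CO3), y = n(NaHCO3).
Titrant: 2x + 1y = 0.01060;  mass: 105.99x + 84.01y = 0.7449
Solving, x = 2.347 × 10^-3 mol, y = 5.906 × 10^-3 mol
mass of Na2CO3 = 2.347 × 10^-3 × 105.99 = 0.2487 g
% Na2CO3 = 0.2487 / 0.7449 × 100 = 33.39 %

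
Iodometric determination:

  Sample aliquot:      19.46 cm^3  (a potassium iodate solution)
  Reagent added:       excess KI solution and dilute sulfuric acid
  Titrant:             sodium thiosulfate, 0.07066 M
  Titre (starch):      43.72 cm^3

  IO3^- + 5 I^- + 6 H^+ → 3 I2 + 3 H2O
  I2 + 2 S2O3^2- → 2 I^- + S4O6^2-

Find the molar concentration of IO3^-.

n(S2O3^2-) = 0.04372 × 0.07066 = 3.089 × 10^-3 mol
n(I2) = n(S2O3^2-)/2 = 1.545 × 10^-3 mol
From the 1:3 ratio, n(IO3^-) in the aliquot = 1/3 × 1.545 × 10^-3 = 5.149 × 10^-4 mol
[IO3^-] = 5.149 × 10^-4 / 0.01946 = 0.02646 mol/L

0.02646 M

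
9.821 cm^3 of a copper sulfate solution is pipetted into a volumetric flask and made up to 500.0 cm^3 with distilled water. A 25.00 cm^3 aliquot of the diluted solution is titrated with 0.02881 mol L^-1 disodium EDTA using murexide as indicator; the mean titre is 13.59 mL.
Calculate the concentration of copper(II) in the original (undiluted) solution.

Cu^2+ + EDTA^4- → [Cu(EDTA)]^2-
n(EDTA) = 0.01359 × 0.02881 = 3.915 × 10^-4 mol
n(Cu2+) in the aliquot = 3.915 × 10^-4 mol (1:1 ratio)
[Cu2+]_dilute = 3.915 × 10^-4 / 0.02500 = 0.01566 mol/L
Dilution factor = 500.0 / 9.821 = 50.91
[Cu2+]_stock = 0.01566 × 50.91 = 0.7973 mol/L

0.7973 mol/L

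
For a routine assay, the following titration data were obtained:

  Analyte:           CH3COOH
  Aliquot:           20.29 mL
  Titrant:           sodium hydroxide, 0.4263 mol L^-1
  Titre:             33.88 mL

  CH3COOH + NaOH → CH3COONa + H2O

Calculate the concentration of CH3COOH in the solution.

n(NaOH) = 0.03388 L × 0.4263 mol/L = 0.01444 mol
n(CH3COOH) = 0.01444 mol (1:1 mole ratio)
[CH3COOH] = 0.01444 mol / 0.02029 L = 0.7118 mol/L

0.7118 mol/L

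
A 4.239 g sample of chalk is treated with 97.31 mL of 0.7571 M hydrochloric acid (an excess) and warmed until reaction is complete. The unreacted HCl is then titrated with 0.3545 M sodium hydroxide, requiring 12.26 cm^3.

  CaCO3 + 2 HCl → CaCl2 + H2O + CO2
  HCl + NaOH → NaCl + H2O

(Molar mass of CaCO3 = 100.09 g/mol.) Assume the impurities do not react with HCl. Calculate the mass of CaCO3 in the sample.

n(HCl) added = 0.09731 × 0.7571 = 0.07367 mol
n(NaOH) used in back-titration = 0.01226 × 0.3545 = 4.346 × 10^-3 mol
n(HCl) left over = 4.346 × 10^-3 mol (1:1 ratio)
n(HCl) consumed by analyte = 0.07367 − 4.346 × 10^-3 = 0.06933 mol
From the 1:2 ratio, n(CaCO3) = 1/2 × 0.06933 = 0.03466 mol
mass of CaCO3 = 0.03466 × 100.09 = 3.469 g

3.469 g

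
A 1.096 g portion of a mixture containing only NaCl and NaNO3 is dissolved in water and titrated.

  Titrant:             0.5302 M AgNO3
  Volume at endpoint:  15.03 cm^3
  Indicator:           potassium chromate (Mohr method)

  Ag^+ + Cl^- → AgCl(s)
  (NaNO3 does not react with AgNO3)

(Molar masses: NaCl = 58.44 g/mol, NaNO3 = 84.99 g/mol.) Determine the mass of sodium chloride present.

n(AgNO3) = 0.01503 × 0.5302 = 7.969 × 10^-3 mol
Let x = n(NaCl), y = n(NaNO3).
Titrant: 1x = 7.969 × 10^-3;  mass: 58.44x + 84.99y = 1.096
Solving, x = 7.969 × 10^-3 mol, y = 7.416 × 10^-3 mol
mass of NaCl = 7.969 × 10^-3 × 58.44 = 0.4657 g

0.4657 g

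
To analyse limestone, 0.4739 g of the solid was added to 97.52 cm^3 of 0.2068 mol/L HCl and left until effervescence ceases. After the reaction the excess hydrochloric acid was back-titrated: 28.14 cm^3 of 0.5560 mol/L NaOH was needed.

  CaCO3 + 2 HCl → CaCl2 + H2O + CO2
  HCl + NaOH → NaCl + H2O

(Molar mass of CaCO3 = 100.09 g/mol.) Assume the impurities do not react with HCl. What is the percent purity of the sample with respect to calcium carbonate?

n(HCl) added = 0.09752 × 0.2068 = 0.02017 mol
n(NaOH) used in back-titration = 0.02814 × 0.5560 = 0.01565 mol
n(HCl) left over = 0.01565 mol (1:1 ratio)
n(HCl) consumed by analyte = 0.02017 − 0.01565 = 4.521 × 10^-3 mol
From the 1:2 ratio, n(CaCO3) = 1/2 × 4.521 × 10^-3 = 2.261 × 10^-3 mol
mass of CaCO3 = 2.261 × 10^-3 × 100.09 = 0.2263 g
% CaCO3 = 0.2263 / 0.4739 × 100 = 47.75 %

47.75 %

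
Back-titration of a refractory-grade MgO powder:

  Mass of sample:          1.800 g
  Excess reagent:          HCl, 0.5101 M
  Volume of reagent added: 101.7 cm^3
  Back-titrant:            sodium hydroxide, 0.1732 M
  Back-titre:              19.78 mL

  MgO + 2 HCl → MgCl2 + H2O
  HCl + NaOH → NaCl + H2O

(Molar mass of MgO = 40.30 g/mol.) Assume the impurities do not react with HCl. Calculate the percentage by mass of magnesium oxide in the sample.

n(HCl) added = 0.1017 × 0.5101 = 0.05188 mol
n(NaOH) used in back-titration = 0.01978 × 0.1732 = 3.426 × 10^-3 mol
n(HCl) left over = 3.426 × 10^-3 mol (1:1 ratio)
n(HCl) consumed by analyte = 0.05188 − 3.426 × 10^-3 = 0.04845 mol
From the 1:2 ratio, n(MgO) = 1/2 × 0.04845 = 0.02423 mol
mass of MgO = 0.02423 × 40.30 = 0.9763 g
% MgO = 0.9763 / 1.800 × 100 = 54.24 %

54.24 %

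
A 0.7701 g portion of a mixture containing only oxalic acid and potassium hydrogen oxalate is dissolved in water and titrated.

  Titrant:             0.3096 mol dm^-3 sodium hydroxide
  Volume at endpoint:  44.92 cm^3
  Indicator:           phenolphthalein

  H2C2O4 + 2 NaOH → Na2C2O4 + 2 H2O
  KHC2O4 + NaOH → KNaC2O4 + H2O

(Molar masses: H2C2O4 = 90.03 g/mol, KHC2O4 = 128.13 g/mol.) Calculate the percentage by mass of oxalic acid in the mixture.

71.16 %

n(NaOH) = 0.04492 × 0.3096 = 0.01391 mol
Let x = n(H2C2O4), y = n(KHC2O4).
Titrant: 2x + 1y = 0.01391;  mass: 90.03x + 128.13y = 0.7701
Solving, x = 6.087 × 10^-3 mol, y = 1.733 × 10^-3 mol
mass of H2C2O4 = 6.087 × 10^-3 × 90.03 = 0.5480 g
% H2C2O4 = 0.5480 / 0.7701 × 100 = 71.16 %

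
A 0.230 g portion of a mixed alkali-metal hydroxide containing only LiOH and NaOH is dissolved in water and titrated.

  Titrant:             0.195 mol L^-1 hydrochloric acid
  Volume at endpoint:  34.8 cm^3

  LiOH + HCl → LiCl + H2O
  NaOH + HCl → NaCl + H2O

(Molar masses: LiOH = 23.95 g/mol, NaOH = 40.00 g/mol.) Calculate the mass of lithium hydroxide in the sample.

0.0618 g

n(HCl) = 0.0348 × 0.195 = 6.79 × 10^-3 mol
Let x = n(LiOH), y = n(NaOH).
Titrant: 1x + 1y = 6.79 × 10^-3;  mass: 23.95x + 40.00y = 0.230
Solving, x = 2.58 × 10^-3 mol, y = 4.20 × 10^-3 mol
mass of LiOH = 2.58 × 10^-3 × 23.95 = 0.0618 g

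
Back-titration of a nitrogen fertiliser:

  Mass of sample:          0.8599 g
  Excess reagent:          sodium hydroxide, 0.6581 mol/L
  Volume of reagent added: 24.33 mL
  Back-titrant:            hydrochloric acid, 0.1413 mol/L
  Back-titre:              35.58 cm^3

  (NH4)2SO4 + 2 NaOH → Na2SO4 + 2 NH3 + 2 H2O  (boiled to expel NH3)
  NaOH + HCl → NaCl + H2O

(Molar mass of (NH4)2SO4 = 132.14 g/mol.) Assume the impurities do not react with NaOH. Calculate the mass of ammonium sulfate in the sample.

n(NaOH) added = 0.02433 × 0.6581 = 0.01601 mol
n(HCl) used in back-titration = 0.03558 × 0.1413 = 5.027 × 10^-3 mol
n(NaOH) left over = 5.027 × 10^-3 mol (1:1 ratio)
n(NaOH) consumed by analyte = 0.01601 − 5.027 × 10^-3 = 0.01098 mol
From the 1:2 ratio, n((NH4)2SO4) = 1/2 × 0.01098 = 5.492 × 10^-3 mol
mass of (NH4)2SO4 = 5.492 × 10^-3 × 132.14 = 0.7257 g

0.7257 g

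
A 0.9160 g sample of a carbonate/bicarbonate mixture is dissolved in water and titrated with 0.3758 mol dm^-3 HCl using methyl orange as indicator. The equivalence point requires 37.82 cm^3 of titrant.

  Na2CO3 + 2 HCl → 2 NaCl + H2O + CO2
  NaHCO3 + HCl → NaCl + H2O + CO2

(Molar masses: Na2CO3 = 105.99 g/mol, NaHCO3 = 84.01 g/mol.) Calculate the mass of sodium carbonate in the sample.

n(HCl) = 0.03782 × 0.3758 = 0.01421 mol
Let x = n(Na2CO3), y = n(NaHCO3).
Titrant: 2x + 1y = 0.01421;  mass: 105.99x + 84.01y = 0.9160
Solving, x = 4.482 × 10^-3 mol, y = 5.249 × 10^-3 mol
mass of Na2CO3 = 4.482 × 10^-3 × 105.99 = 0.4750 g

0.4750 g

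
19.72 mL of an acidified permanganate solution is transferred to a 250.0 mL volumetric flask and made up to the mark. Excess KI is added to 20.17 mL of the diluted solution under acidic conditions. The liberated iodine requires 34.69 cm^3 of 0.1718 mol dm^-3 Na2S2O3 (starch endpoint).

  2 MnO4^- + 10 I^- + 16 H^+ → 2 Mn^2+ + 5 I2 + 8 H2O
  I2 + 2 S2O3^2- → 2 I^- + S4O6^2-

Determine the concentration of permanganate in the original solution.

0.7492 mol/L

n(S2O3^2-) = 0.03469 × 0.1718 = 5.960 × 10^-3 mol
n(I2) = n(S2O3^2-)/2 = 2.980 × 10^-3 mol
From the 2:5 ratio, n(MnO4^-) in the aliquot = 2/5 × 2.980 × 10^-3 = 1.192 × 10^-3 mol
[MnO4^-]_dilute = 1.192 × 10^-3 / 0.02017 = 0.05910 mol/L
[MnO4^-]_original = 0.05910 × 250.0/19.72 = 0.7492 mol/L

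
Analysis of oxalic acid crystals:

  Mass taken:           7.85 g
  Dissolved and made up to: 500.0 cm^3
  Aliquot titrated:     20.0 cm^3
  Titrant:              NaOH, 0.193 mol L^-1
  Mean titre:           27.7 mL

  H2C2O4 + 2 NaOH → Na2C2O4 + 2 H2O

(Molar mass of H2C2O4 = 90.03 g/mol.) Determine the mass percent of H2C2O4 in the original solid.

n(NaOH) per titration = 0.0277 × 0.193 = 5.35 × 10^-3 mol
From the 1:2 ratio, n(H2C2O4) in each aliquot = 1/2 × 5.35 × 10^-3 = 2.67 × 10^-3 mol
n(H2C2O4) in the whole flask = 2.67 × 10^-3 × 500.0/20.0 = 0.0668 mol
mass of H2C2O4 = 0.0668 × 90.03 = 6.02 g
% H2C2O4 = 6.02 / 7.85 × 100 = 76.6 %

76.6 %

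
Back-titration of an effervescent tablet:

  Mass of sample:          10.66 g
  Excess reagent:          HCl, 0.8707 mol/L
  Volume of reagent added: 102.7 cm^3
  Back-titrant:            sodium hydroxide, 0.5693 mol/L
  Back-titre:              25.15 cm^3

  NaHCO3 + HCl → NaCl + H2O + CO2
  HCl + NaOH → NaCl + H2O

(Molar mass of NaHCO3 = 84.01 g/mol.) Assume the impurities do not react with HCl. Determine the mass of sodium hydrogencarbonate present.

6.309 g

n(HCl) added = 0.1027 × 0.8707 = 0.08942 mol
n(NaOH) used in back-titration = 0.02515 × 0.5693 = 0.01432 mol
n(HCl) left over = 0.01432 mol (1:1 ratio)
n(HCl) consumed by analyte = 0.08942 − 0.01432 = 0.07510 mol
n(NaHCO3) = 0.07510 mol (1:1 ratio)
mass of NaHCO3 = 0.07510 × 84.01 = 6.309 g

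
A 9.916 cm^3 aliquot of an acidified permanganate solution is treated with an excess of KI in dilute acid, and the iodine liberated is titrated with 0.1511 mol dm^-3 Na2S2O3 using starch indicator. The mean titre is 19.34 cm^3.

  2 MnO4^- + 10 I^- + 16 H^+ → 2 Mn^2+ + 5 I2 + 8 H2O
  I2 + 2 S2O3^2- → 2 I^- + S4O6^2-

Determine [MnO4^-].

0.05894 mol/L

n(S2O3^2-) = 0.01934 × 0.1511 = 2.922 × 10^-3 mol
n(I2) = n(S2O3^2-)/2 = 1.461 × 10^-3 mol
From the 2:5 ratio, n(MnO4^-) in the aliquot = 2/5 × 1.461 × 10^-3 = 5.845 × 10^-4 mol
[MnO4^-] = 5.845 × 10^-4 / 0.009916 = 0.05894 mol/L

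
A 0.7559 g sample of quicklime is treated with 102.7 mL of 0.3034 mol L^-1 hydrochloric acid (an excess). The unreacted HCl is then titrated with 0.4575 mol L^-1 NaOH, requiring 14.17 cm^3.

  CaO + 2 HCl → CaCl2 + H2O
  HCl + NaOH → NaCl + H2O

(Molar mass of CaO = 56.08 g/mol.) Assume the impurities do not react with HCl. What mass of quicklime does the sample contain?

n(HCl) added = 0.1027 × 0.3034 = 0.03116 mol
n(NaOH) used in back-titration = 0.01417 × 0.4575 = 6.483 × 10^-3 mol
n(HCl) left over = 6.483 × 10^-3 mol (1:1 ratio)
n(HCl) consumed by analyte = 0.03116 − 6.483 × 10^-3 = 0.02468 mol
From the 1:2 ratio, n(CaO) = 1/2 × 0.02468 = 0.01234 mol
mass of CaO = 0.01234 × 56.08 = 0.6919 g

0.6919 g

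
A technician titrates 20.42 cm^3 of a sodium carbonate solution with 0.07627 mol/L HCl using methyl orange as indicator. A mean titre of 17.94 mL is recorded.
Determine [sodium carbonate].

0.03350 mol/L

Na2CO3 + 2 HCl → 2 NaCl + H2O + CO2
n(HCl) = 0.01794 L × 0.07627 mol/L = 1.368 × 10^-3 mol
From the 1:2 mole ratio, n(Na2CO3) = 1/2 × 1.368 × 10^-3 = 6.841 × 10^-4 mol
[Na2CO3] = 6.841 × 10^-4 mol / 0.02042 L = 0.03350 mol/L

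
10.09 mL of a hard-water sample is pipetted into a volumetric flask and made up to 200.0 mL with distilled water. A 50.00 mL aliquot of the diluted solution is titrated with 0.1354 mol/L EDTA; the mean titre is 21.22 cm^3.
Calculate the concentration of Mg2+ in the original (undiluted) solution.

Mg^2+ + EDTA^4- → [Mg(EDTA)]^2-
n(EDTA) = 0.02122 × 0.1354 = 2.873 × 10^-3 mol
n(Mg2+) in the aliquot = 2.873 × 10^-3 mol (1:1 ratio)
[Mg2+]_dilute = 2.873 × 10^-3 / 0.05000 = 0.05746 mol/L
Dilution factor = 200.0 / 10.09 = 19.82
[Mg2+]_stock = 0.05746 × 19.82 = 1.139 mol/L

1.139 mol/L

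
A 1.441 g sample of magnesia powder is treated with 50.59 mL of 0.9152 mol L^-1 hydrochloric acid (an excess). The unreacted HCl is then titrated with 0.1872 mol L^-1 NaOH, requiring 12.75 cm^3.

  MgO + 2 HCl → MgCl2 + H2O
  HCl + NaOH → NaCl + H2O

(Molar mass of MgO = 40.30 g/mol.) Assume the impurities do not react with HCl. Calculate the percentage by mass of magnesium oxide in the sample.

61.41 %

n(HCl) added = 0.05059 × 0.9152 = 0.04630 mol
n(NaOH) used in back-titration = 0.01275 × 0.1872 = 2.387 × 10^-3 mol
n(HCl) left over = 2.387 × 10^-3 mol (1:1 ratio)
n(HCl) consumed by analyte = 0.04630 − 2.387 × 10^-3 = 0.04391 mol
From the 1:2 ratio, n(MgO) = 1/2 × 0.04391 = 0.02196 mol
mass of MgO = 0.02196 × 40.30 = 0.8849 g
% MgO = 0.8849 / 1.441 × 100 = 61.41 %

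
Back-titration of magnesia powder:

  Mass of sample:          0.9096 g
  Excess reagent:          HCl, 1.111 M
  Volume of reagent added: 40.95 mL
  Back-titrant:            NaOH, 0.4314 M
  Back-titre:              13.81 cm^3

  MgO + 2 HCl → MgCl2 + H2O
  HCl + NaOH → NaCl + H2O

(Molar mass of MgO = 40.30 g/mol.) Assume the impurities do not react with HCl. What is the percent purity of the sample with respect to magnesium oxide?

n(HCl) added = 0.04095 × 1.111 = 0.04550 mol
n(NaOH) used in back-titration = 0.01381 × 0.4314 = 5.958 × 10^-3 mol
n(HCl) left over = 5.958 × 10^-3 mol (1:1 ratio)
n(HCl) consumed by analyte = 0.04550 − 5.958 × 10^-3 = 0.03954 mol
From the 1:2 ratio, n(MgO) = 1/2 × 0.03954 = 0.01977 mol
mass of MgO = 0.01977 × 40.30 = 0.7967 g
% MgO = 0.7967 / 0.9096 × 100 = 87.59 %

87.59 %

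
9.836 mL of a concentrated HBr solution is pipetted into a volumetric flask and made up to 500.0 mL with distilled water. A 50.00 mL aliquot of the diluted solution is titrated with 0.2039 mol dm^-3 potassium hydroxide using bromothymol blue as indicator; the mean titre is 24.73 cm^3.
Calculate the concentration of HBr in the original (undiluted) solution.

HBr + KOH → KBr + H2O
n(KOH) = 0.02473 × 0.2039 = 5.042 × 10^-3 mol
n(HBr) in the aliquot = 5.042 × 10^-3 mol (1:1 ratio)
[HBr]_dilute = 5.042 × 10^-3 / 0.05000 = 0.1008 mol/L
Dilution factor = 500.0 / 9.836 = 50.83
[HBr]_stock = 0.1008 × 50.83 = 5.127 mol/L

5.127 mol/L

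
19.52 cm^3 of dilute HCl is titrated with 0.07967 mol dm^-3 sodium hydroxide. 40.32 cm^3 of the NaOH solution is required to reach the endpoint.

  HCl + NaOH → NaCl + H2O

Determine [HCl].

0.1646 mol/L

n(NaOH) = 0.04032 L × 0.07967 mol/L = 3.212 × 10^-3 mol
n(HCl) = 3.212 × 10^-3 mol (1:1 mole ratio)
[HCl] = 3.212 × 10^-3 mol / 0.01952 L = 0.1646 mol/L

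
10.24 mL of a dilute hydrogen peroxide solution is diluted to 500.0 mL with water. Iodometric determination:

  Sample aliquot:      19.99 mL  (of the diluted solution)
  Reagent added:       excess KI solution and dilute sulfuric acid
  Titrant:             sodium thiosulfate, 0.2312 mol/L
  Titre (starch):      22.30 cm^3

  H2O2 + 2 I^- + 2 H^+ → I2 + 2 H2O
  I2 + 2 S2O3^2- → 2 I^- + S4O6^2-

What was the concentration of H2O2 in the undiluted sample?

n(S2O3^2-) = 0.02230 × 0.2312 = 5.156 × 10^-3 mol
n(I2) = n(S2O3^2-)/2 = 2.578 × 10^-3 mol
n(H2O2) in the aliquot = 2.578 × 10^-3 mol (1:1 ratio)
[H2O2]_dilute = 2.578 × 10^-3 / 0.01999 = 0.1290 mol/L
[H2O2]_original = 0.1290 × 500.0/10.24 = 6.297 mol/L

6.297 mol/L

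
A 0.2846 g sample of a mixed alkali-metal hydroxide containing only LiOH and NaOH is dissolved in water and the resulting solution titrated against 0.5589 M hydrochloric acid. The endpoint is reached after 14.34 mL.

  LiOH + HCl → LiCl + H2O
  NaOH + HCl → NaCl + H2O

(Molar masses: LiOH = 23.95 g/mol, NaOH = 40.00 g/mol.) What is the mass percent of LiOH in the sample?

18.87 %

n(HCl) = 0.01434 × 0.5589 = 8.015 × 10^-3 mol
Let x = n(LiOH), y = n(NaOH).
Titrant: 1x + 1y = 8.015 × 10^-3;  mass: 23.95x + 40.00y = 0.2846
Solving, x = 2.242 × 10^-3 mol, y = 5.773 × 10^-3 mol
mass of LiOH = 2.242 × 10^-3 × 23.95 = 0.05370 g
% LiOH = 0.05370 / 0.2846 × 100 = 18.87 %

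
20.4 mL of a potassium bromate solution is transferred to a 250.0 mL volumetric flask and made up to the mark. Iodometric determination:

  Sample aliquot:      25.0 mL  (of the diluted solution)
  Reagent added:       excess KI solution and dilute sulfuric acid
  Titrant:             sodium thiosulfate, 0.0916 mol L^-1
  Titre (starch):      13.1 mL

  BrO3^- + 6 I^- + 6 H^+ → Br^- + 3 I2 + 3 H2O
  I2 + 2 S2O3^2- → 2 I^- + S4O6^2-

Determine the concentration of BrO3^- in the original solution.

n(S2O3^2-) = 0.0131 × 0.0916 = 1.20 × 10^-3 mol
n(I2) = n(S2O3^2-)/2 = 6.00 × 10^-4 mol
From the 1:3 ratio, n(BrO3^-) in the aliquot = 1/3 × 6.00 × 10^-4 = 2.00 × 10^-4 mol
[BrO3^-]_dilute = 2.00 × 10^-4 / 0.0250 = 0.00800 mol/L
[BrO3^-]_original = 0.00800 × 250.0/20.4 = 0.0980 mol/L

0.0980 mol/L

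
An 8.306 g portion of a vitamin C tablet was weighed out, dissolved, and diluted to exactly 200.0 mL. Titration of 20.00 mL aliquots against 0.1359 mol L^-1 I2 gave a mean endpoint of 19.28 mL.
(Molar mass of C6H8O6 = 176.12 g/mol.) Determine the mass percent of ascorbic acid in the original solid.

55.56 %

C6H8O6 + I2 → C6H6O6 + 2 HI
n(I2) per titration = 0.01928 × 0.1359 = 2.620 × 10^-3 mol
n(C6H8O6) in each aliquot = 2.620 × 10^-3 mol (1:1 ratio)
n(C6H8O6) in the whole flask = 2.620 × 10^-3 × 200.0/20.00 = 0.02620 mol
mass of C6H8O6 = 0.02620 × 176.12 = 4.615 g
% C6H8O6 = 4.615 / 8.306 × 100 = 55.56 %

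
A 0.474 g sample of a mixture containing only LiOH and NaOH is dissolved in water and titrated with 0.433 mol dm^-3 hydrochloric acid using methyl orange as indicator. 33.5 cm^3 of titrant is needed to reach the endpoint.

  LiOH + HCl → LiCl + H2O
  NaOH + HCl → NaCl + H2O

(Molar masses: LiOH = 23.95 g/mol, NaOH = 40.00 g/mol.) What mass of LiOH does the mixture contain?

0.159 g

n(HCl) = 0.0335 × 0.433 = 0.0145 mol
Let x = n(LiOH), y = n(NaOH).
Titrant: 1x + 1y = 0.0145;  mass: 23.95x + 40.00y = 0.474
Solving, x = 6.62 × 10^-3 mol, y = 7.89 × 10^-3 mol
mass of LiOH = 6.62 × 10^-3 × 23.95 = 0.159 g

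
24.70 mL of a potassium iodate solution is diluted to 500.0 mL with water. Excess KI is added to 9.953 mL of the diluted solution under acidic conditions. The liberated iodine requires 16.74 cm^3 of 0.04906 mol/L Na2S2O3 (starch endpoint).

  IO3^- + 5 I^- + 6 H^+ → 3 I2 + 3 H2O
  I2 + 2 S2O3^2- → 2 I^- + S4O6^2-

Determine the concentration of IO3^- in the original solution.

n(S2O3^2-) = 0.01674 × 0.04906 = 8.213 × 10^-4 mol
n(I2) = n(S2O3^2-)/2 = 4.106 × 10^-4 mol
From the 1:3 ratio, n(IO3^-) in the aliquot = 1/3 × 4.106 × 10^-4 = 1.369 × 10^-4 mol
[IO3^-]_dilute = 1.369 × 10^-4 / 0.009953 = 0.01375 mol/L
[IO3^-]_original = 0.01375 × 500.0/24.70 = 0.2784 mol/L

0.2784 mol/L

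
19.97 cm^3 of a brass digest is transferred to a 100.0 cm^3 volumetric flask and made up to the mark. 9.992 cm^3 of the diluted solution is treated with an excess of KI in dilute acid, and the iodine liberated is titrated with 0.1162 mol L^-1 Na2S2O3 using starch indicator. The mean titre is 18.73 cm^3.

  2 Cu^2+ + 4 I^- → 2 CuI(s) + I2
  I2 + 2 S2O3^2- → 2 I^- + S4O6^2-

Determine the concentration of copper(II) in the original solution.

1.091 mol/L

n(S2O3^2-) = 0.01873 × 0.1162 = 2.176 × 10^-3 mol
n(I2) = n(S2O3^2-)/2 = 1.088 × 10^-3 mol
From the 2:1 ratio, n(Cu2+) in the aliquot = 2/1 × 1.088 × 10^-3 = 2.176 × 10^-3 mol
[Cu2+]_dilute = 2.176 × 10^-3 / 0.009992 = 0.2178 mol/L
[Cu2+]_original = 0.2178 × 100.0/19.97 = 1.091 mol/L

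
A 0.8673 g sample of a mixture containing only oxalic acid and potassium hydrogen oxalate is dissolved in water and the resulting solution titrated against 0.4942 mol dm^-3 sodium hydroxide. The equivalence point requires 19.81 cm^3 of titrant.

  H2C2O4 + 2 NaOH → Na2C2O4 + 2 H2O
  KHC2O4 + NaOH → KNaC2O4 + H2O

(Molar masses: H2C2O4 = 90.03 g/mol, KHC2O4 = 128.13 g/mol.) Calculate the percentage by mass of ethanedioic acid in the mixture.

24.17 %

n(NaOH) = 0.01981 × 0.4942 = 9.790 × 10^-3 mol
Let x = n(H2C2O4), y = n(KHC2O4).
Titrant: 2x + 1y = 9.790 × 10^-3;  mass: 90.03x + 128.13y = 0.8673
Solving, x = 2.329 × 10^-3 mol, y = 5.133 × 10^-3 mol
mass of H2C2O4 = 2.329 × 10^-3 × 90.03 = 0.2097 g
% H2C2O4 = 0.2097 / 0.8673 × 100 = 24.17 %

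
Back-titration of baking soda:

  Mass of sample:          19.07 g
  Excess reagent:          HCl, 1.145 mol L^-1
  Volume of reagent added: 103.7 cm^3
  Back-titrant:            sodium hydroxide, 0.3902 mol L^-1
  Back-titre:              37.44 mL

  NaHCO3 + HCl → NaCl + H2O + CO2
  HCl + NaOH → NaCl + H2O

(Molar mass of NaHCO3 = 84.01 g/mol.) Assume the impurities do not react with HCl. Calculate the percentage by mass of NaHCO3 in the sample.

45.87 %

n(HCl) added = 0.1037 × 1.145 = 0.1187 mol
n(NaOH) used in back-titration = 0.03744 × 0.3902 = 0.01461 mol
n(HCl) left over = 0.01461 mol (1:1 ratio)
n(HCl) consumed by analyte = 0.1187 − 0.01461 = 0.1041 mol
n(NaHCO3) = 0.1041 mol (1:1 ratio)
mass of NaHCO3 = 0.1041 × 84.01 = 8.748 g
% NaHCO3 = 8.748 / 19.07 × 100 = 45.87 %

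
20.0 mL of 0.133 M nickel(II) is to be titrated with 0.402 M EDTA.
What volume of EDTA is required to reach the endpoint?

6.62 mL

Ni^2+ + EDTA^4- → [Ni(EDTA)]^2-
n(Ni2+) = 0.0200 L × 0.133 mol/L = 2.66 × 10^-3 mol
n(EDTA) = 2.66 × 10^-3 mol (1:1 stoichiometry)
V(EDTA) = 2.66 × 10^-3 mol / 0.402 mol/L = 0.00662 L = 6.62 mL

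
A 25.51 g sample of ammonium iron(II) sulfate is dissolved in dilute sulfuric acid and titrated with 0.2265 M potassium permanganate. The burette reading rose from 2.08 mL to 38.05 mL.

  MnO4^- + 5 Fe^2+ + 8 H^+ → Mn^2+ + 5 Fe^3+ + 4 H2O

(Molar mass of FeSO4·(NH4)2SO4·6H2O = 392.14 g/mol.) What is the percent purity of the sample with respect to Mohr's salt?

62.62 %

n(KMnO4) = 0.03597 L × 0.2265 mol/L = 8.147 × 10^-3 mol
From the 5:1 ratio, n(FeSO4·(NH4)2SO4·6H2O) = 5/1 × 8.147 × 10^-3 = 0.04074 mol
mass of FeSO4·(NH4)2SO4·6H2O = 0.04074 × 392.14 g/mol = 15.97 g
% FeSO4·(NH4)2SO4·6H2O = 15.97 / 25.51 × 100 = 62.62 %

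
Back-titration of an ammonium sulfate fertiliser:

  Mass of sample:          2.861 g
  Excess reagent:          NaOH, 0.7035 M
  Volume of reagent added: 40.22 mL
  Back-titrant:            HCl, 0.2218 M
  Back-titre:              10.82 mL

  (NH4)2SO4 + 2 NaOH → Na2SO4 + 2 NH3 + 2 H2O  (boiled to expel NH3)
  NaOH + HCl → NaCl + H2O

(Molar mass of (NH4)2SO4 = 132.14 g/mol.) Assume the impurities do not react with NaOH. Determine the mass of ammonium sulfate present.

1.711 g

n(NaOH) added = 0.04022 × 0.7035 = 0.02829 mol
n(HCl) used in back-titration = 0.01082 × 0.2218 = 2.400 × 10^-3 mol
n(NaOH) left over = 2.400 × 10^-3 mol (1:1 ratio)
n(NaOH) consumed by analyte = 0.02829 − 2.400 × 10^-3 = 0.02589 mol
From the 1:2 ratio, n((NH4)2SO4) = 1/2 × 0.02589 = 0.01295 mol
mass of (NH4)2SO4 = 0.01295 × 132.14 = 1.711 g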